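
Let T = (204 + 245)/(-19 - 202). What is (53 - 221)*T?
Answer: 75432/221 ≈ 341.32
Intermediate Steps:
T = -449/221 (T = 449/(-221) = 449*(-1/221) = -449/221 ≈ -2.0317)
(53 - 221)*T = (53 - 221)*(-449/221) = -168*(-449/221) = 75432/221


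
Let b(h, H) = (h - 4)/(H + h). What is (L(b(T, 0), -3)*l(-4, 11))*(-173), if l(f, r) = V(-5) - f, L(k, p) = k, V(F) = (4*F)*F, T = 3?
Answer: 17992/3 ≈ 5997.3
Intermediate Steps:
V(F) = 4*F²
b(h, H) = (-4 + h)/(H + h)
l(f, r) = 100 - f (l(f, r) = 4*(-5)² - f = 4*25 - f = 100 - f)
(L(b(T, 0), -3)*l(-4, 11))*(-173) = (((-4 + 3)/(0 + 3))*(100 - 1*(-4)))*(-173) = ((-1/3)*(100 + 4))*(-173) = (((⅓)*(-1))*104)*(-173) = -⅓*104*(-173) = -104/3*(-173) = 17992/3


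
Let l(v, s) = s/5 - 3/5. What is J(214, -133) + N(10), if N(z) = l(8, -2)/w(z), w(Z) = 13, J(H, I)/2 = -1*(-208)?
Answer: 5407/13 ≈ 415.92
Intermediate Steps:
l(v, s) = -⅗ + s/5 (l(v, s) = s*(⅕) - 3*⅕ = s/5 - ⅗ = -⅗ + s/5)
J(H, I) = 416 (J(H, I) = 2*(-1*(-208)) = 2*208 = 416)
N(z) = -1/13 (N(z) = (-⅗ + (⅕)*(-2))/13 = (-⅗ - ⅖)*(1/13) = -1*1/13 = -1/13)
J(214, -133) + N(10) = 416 - 1/13 = 5407/13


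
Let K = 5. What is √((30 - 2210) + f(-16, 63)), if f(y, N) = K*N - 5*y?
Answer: I*√1785 ≈ 42.249*I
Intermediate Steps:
f(y, N) = -5*y + 5*N (f(y, N) = 5*N - 5*y = -5*y + 5*N)
√((30 - 2210) + f(-16, 63)) = √((30 - 2210) + (-5*(-16) + 5*63)) = √(-2180 + (80 + 315)) = √(-2180 + 395) = √(-1785) = I*√1785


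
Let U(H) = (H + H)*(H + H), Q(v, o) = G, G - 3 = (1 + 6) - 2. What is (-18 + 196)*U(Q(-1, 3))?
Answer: 45568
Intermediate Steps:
G = 8 (G = 3 + ((1 + 6) - 2) = 3 + (7 - 2) = 3 + 5 = 8)
Q(v, o) = 8
U(H) = 4*H² (U(H) = (2*H)*(2*H) = 4*H²)
(-18 + 196)*U(Q(-1, 3)) = (-18 + 196)*(4*8²) = 178*(4*64) = 178*256 = 45568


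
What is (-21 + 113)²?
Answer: 8464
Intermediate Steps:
(-21 + 113)² = 92² = 8464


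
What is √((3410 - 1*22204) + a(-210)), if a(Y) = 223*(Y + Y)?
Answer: I*√112454 ≈ 335.34*I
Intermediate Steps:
a(Y) = 446*Y (a(Y) = 223*(2*Y) = 446*Y)
√((3410 - 1*22204) + a(-210)) = √((3410 - 1*22204) + 446*(-210)) = √((3410 - 22204) - 93660) = √(-18794 - 93660) = √(-112454) = I*√112454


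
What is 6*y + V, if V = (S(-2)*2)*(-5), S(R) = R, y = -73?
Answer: -418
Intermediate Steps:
V = 20 (V = -2*2*(-5) = -4*(-5) = 20)
6*y + V = 6*(-73) + 20 = -438 + 20 = -418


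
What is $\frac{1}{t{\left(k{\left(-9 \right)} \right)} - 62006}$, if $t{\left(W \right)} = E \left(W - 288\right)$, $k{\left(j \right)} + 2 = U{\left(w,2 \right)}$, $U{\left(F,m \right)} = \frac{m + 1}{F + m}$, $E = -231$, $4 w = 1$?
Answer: $\frac{1}{4676} \approx 0.00021386$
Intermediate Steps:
$w = \frac{1}{4}$ ($w = \frac{1}{4} \cdot 1 = \frac{1}{4} \approx 0.25$)
$U{\left(F,m \right)} = \frac{1 + m}{F + m}$
$k{\left(j \right)} = - \frac{2}{3}$ ($k{\left(j \right)} = -2 + \frac{1 + 2}{\frac{1}{4} + 2} = -2 + \frac{1}{\frac{9}{4}} \cdot 3 = -2 + \frac{4}{9} \cdot 3 = -2 + \frac{4}{3} = - \frac{2}{3}$)
$t{\left(W \right)} = 66528 - 231 W$ ($t{\left(W \right)} = - 231 \left(W - 288\right) = - 231 \left(-288 + W\right) = 66528 - 231 W$)
$\frac{1}{t{\left(k{\left(-9 \right)} \right)} - 62006} = \frac{1}{\left(66528 - -154\right) - 62006} = \frac{1}{\left(66528 + 154\right) - 62006} = \frac{1}{66682 - 62006} = \frac{1}{4676}$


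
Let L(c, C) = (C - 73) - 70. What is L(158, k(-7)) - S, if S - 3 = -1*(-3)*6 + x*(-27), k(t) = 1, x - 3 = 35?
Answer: 863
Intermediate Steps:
x = 38 (x = 3 + 35 = 38)
L(c, C) = -143 + C (L(c, C) = (-73 + C) - 70 = -143 + C)
S = -1005 (S = 3 + (-1*(-3)*6 + 38*(-27)) = 3 + (3*6 - 1026) = 3 + (18 - 1026) = 3 - 1008 = -1005)
L(158, k(-7)) - S = (-143 + 1) - 1*(-1005) = -142 + 1005 = 863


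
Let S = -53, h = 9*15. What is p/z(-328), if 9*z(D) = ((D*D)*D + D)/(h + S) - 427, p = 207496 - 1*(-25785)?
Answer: -233281/47863 ≈ -4.8739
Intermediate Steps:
h = 135
p = 233281 (p = 207496 + 25785 = 233281)
z(D) = -427/9 + D/738 + D³/738 (z(D) = (((D*D)*D + D)/(135 - 53) - 427)/9 = ((D²*D + D)/82 - 427)/9 = ((D³ + D)*(1/82) - 427)/9 = ((D + D³)*(1/82) - 427)/9 = ((D/82 + D³/82) - 427)/9 = (-427 + D/82 + D³/82)/9 = -427/9 + D/738 + D³/738)
p/z(-328) = 233281/(-427/9 + (1/738)*(-328) + (1/738)*(-328)³) = 233281/(-427/9 - 4/9 + (1/738)*(-35287552)) = 233281/(-427/9 - 4/9 - 430336/9) = 233281/(-47863) = 233281*(-1/47863) = -233281/47863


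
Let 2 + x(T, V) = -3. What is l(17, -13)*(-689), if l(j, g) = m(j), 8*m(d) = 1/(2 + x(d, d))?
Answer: 689/24 ≈ 28.708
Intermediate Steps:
x(T, V) = -5 (x(T, V) = -2 - 3 = -5)
m(d) = -1/24 (m(d) = 1/(8*(2 - 5)) = (1/8)/(-3) = (1/8)*(-1/3) = -1/24)
l(j, g) = -1/24
l(17, -13)*(-689) = -1/24*(-689) = 689/24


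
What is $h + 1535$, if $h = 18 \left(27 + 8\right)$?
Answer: $2165$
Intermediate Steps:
$h = 630$ ($h = 18 \cdot 35 = 630$)
$h + 1535 = 630 + 1535 = 2165$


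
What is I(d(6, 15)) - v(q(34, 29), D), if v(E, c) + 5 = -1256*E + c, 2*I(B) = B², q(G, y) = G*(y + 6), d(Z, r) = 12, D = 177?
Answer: 1494540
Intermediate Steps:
q(G, y) = G*(6 + y)
I(B) = B²/2
v(E, c) = -5 + c - 1256*E (v(E, c) = -5 + (-1256*E + c) = -5 + (c - 1256*E) = -5 + c - 1256*E)
I(d(6, 15)) - v(q(34, 29), D) = (½)*12² - (-5 + 177 - 42704*(6 + 29)) = (½)*144 - (-5 + 177 - 42704*35) = 72 - (-5 + 177 - 1256*1190) = 72 - (-5 + 177 - 1494640) = 72 - 1*(-1494468) = 72 + 1494468 = 1494540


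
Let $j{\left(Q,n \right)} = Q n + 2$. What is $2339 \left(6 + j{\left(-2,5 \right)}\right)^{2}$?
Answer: $9356$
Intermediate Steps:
$j{\left(Q,n \right)} = 2 + Q n$
$2339 \left(6 + j{\left(-2,5 \right)}\right)^{2} = 2339 \left(6 + \left(2 - 10\right)\right)^{2} = 2339 \left(6 - 8\right)^{2} = 2339 \left(-2\right)^{2} = 2339 \cdot 4 = 9356$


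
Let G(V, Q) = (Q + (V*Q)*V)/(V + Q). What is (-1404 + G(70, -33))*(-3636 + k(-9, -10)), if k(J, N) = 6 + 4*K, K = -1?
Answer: 776516754/37 ≈ 2.0987e+7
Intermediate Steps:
k(J, N) = 2 (k(J, N) = 6 + 4*(-1) = 6 - 4 = 2)
G(V, Q) = (Q + Q*V**2)/(Q + V) (G(V, Q) = (Q + (Q*V)*V)/(Q + V) = (Q + Q*V**2)/(Q + V))
(-1404 + G(70, -33))*(-3636 + k(-9, -10)) = (-1404 - 33*(1 + 70**2)/(-33 + 70))*(-3636 + 2) = (-1404 - 33*(1 + 4900)/37)*(-3634) = (-1404 - 33*1/37*4901)*(-3634) = (-1404 - 161733/37)*(-3634) = -213681/37*(-3634) = 776516754/37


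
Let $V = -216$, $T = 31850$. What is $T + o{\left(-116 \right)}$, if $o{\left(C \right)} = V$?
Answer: $31634$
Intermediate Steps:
$o{\left(C \right)} = -216$
$T + o{\left(-116 \right)} = 31850 - 216 = 31634$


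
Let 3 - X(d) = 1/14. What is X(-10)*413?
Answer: 2419/2 ≈ 1209.5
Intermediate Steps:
X(d) = 41/14 (X(d) = 3 - 1/14 = 41/14)
X(-10)*413 = (41/14)*413 = 2419/2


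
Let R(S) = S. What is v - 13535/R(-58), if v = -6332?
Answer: -353721/58 ≈ -6098.6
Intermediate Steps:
v - 13535/R(-58) = -6332 - 13535/(-58) = -6332 - 13535*(-1)/58 = -6332 - 1*(-13535/58) = -6332 + 13535/58 = -353721/58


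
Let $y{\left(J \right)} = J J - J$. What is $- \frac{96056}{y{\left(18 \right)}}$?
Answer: $- \frac{48028}{153} \approx -313.91$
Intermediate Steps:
$y{\left(J \right)} = J^{2} - J$
$- \frac{96056}{y{\left(18 \right)}} = - \frac{96056}{18 \left(-1 + 18\right)} = - \frac{96056}{18 \cdot 17} = - \frac{96056}{306} = \left(-96056\right) \frac{1}{306} = - \frac{48028}{153}$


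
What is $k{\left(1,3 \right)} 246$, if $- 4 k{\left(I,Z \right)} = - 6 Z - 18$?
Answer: $2214$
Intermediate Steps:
$k{\left(I,Z \right)} = \frac{9}{2} + \frac{3 Z}{2}$ ($k{\left(I,Z \right)} = - \frac{- 6 Z - 18}{4} = - \frac{-18 - 6 Z}{4} = \frac{9}{2} + \frac{3 Z}{2}$)
$k{\left(1,3 \right)} 246 = \left(\frac{9}{2} + \frac{3}{2} \cdot 3\right) 246 = \left(\frac{9}{2} + \frac{9}{2}\right) 246 = 9 \cdot 246 = 2214$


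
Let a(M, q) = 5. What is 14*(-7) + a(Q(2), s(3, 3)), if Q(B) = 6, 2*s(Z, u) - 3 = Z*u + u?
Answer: -93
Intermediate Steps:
s(Z, u) = 3/2 + u/2 + Z*u/2 (s(Z, u) = 3/2 + (Z*u + u)/2 = 3/2 + (u + Z*u)/2 = 3/2 + (u/2 + Z*u/2) = 3/2 + u/2 + Z*u/2)
14*(-7) + a(Q(2), s(3, 3)) = 14*(-7) + 5 = -98 + 5 = -93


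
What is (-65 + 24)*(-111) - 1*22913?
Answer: -18362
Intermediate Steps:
(-65 + 24)*(-111) - 1*22913 = -41*(-111) - 22913 = 4551 - 22913 = -18362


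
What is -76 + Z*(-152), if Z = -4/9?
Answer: -76/9 ≈ -8.4444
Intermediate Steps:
Z = -4/9 (Z = -4*1/9 = -4/9 ≈ -0.44444)
-76 + Z*(-152) = -76 - 4/9*(-152) = -76 + 608/9 = -76/9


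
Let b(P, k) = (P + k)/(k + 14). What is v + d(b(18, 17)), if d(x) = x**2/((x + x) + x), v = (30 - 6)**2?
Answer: 53603/93 ≈ 576.38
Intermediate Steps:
b(P, k) = (P + k)/(14 + k)
v = 576 (v = 24**2 = 576)
d(x) = x/3 (d(x) = x**2/(2*x + x) = x**2/((3*x)) = (1/(3*x))*x**2 = x/3)
v + d(b(18, 17)) = 576 + ((18 + 17)/(14 + 17))/3 = 576 + (35/31)/3 = 576 + ((1/31)*35)/3 = 576 + (1/3)*(35/31) = 576 + 35/93 = 53603/93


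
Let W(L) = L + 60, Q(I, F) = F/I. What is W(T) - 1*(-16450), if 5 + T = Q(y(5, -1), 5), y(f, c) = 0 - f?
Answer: 16504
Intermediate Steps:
y(f, c) = -f
T = -6 (T = -5 + 5/((-1*5)) = -5 + 5/(-5) = -5 + 5*(-1/5) = -5 - 1 = -6)
W(L) = 60 + L
W(T) - 1*(-16450) = (60 - 6) - 1*(-16450) = 54 + 16450 = 16504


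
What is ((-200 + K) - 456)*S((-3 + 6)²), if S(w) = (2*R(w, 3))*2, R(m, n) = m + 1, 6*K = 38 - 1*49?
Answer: -78940/3 ≈ -26313.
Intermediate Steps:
K = -11/6 (K = (38 - 1*49)/6 = (38 - 49)/6 = (⅙)*(-11) = -11/6 ≈ -1.8333)
R(m, n) = 1 + m
S(w) = 4 + 4*w (S(w) = (2*(1 + w))*2 = (2 + 2*w)*2 = 4 + 4*w)
((-200 + K) - 456)*S((-3 + 6)²) = ((-200 - 11/6) - 456)*(4 + 4*(-3 + 6)²) = (-1211/6 - 456)*(4 + 4*3²) = -3947*(4 + 4*9)/6 = -3947*(4 + 36)/6 = -3947/6*40 = -78940/3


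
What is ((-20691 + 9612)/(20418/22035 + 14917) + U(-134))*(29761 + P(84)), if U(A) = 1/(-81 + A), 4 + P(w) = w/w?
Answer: -174632362965656/7852672255 ≈ -22239.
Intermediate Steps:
P(w) = -3 (P(w) = -4 + w/w = -4 + 1 = -3)
((-20691 + 9612)/(20418/22035 + 14917) + U(-134))*(29761 + P(84)) = ((-20691 + 9612)/(20418/22035 + 14917) + 1/(-81 - 134))*(29761 - 3) = (-11079/(20418*(1/22035) + 14917) + 1/(-215))*29758 = (-11079/(6806/7345 + 14917) - 1/215)*29758 = (-11079/109572171/7345 - 1/215)*29758 = (-11079*7345/109572171 - 1/215)*29758 = (-27125085/36524057 - 1/215)*29758 = -5868417332/7852672255*29758 = -174632362965656/7852672255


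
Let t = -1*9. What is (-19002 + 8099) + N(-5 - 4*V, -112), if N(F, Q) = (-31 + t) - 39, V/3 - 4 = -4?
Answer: -10982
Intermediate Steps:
V = 0 (V = 12 + 3*(-4) = 12 - 12 = 0)
t = -9
N(F, Q) = -79 (N(F, Q) = (-31 - 9) - 39 = -40 - 39 = -79)
(-19002 + 8099) + N(-5 - 4*V, -112) = (-19002 + 8099) - 79 = -10903 - 79 = -10982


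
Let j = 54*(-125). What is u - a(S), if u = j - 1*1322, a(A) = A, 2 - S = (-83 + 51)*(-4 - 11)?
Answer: -7594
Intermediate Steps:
j = -6750
S = -478 (S = 2 - (-83 + 51)*(-4 - 11) = 2 - (-32)*(-15) = 2 - 1*480 = 2 - 480 = -478)
u = -8072 (u = -6750 - 1*1322 = -6750 - 1322 = -8072)
u - a(S) = -8072 - 1*(-478) = -8072 + 478 = -7594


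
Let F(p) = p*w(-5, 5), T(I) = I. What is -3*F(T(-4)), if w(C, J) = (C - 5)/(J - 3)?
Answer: -60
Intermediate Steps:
w(C, J) = (-5 + C)/(-3 + J)
F(p) = -5*p (F(p) = p*((-5 - 5)/(-3 + 5)) = p*(-10/2) = p*((½)*(-10)) = p*(-5) = -5*p)
-3*F(T(-4)) = -(-15)*(-4) = -3*20 = -60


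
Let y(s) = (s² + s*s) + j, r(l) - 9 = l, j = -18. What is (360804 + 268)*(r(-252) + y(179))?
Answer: 23043976112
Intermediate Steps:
r(l) = 9 + l
y(s) = -18 + 2*s² (y(s) = (s² + s*s) - 18 = (s² + s²) - 18 = 2*s² - 18 = -18 + 2*s²)
(360804 + 268)*(r(-252) + y(179)) = (360804 + 268)*((9 - 252) + (-18 + 2*179²)) = 361072*(-243 + (-18 + 2*32041)) = 361072*(-243 + (-18 + 64082)) = 361072*(-243 + 64064) = 361072*63821 = 23043976112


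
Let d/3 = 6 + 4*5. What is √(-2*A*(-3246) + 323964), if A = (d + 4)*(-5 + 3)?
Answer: 2*I*√185181 ≈ 860.65*I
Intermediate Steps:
d = 78 (d = 3*(6 + 4*5) = 3*(6 + 20) = 3*26 = 78)
A = -164 (A = (78 + 4)*(-5 + 3) = 82*(-2) = -164)
√(-2*A*(-3246) + 323964) = √(-2*(-164)*(-3246) + 323964) = √(328*(-3246) + 323964) = √(-1064688 + 323964) = √(-740724) = 2*I*√185181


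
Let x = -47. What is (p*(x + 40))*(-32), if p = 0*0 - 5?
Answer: -1120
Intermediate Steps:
p = -5 (p = 0 - 5 = -5)
(p*(x + 40))*(-32) = -5*(-47 + 40)*(-32) = -5*(-7)*(-32) = 35*(-32) = -1120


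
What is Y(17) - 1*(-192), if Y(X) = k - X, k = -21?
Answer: 154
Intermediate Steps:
Y(X) = -21 - X
Y(17) - 1*(-192) = (-21 - 1*17) - 1*(-192) = (-21 - 17) + 192 = -38 + 192 = 154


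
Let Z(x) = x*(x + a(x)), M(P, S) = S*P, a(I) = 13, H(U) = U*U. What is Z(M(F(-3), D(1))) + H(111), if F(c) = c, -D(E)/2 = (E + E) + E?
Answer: 12879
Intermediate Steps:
D(E) = -6*E (D(E) = -2*((E + E) + E) = -2*(2*E + E) = -6*E)
H(U) = U**2
M(P, S) = P*S
Z(x) = x*(13 + x) (Z(x) = x*(x + 13) = x*(13 + x))
Z(M(F(-3), D(1))) + H(111) = (-(-18))*(13 - (-18)) + 111**2 = (-3*(-6))*(13 - 3*(-6)) + 12321 = 18*(13 + 18) + 12321 = 18*31 + 12321 = 558 + 12321 = 12879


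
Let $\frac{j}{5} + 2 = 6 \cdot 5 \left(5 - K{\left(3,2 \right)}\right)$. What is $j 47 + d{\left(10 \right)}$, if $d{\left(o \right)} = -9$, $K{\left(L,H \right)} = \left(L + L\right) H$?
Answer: $-49829$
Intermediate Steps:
$K{\left(L,H \right)} = 2 H L$ ($K{\left(L,H \right)} = 2 L H = 2 H L$)
$j = -1060$ ($j = -10 + 5 \cdot 6 \cdot 5 \left(5 - 2 \cdot 2 \cdot 3\right) = -10 + 5 \cdot 30 \left(5 - 12\right) = -10 + 5 \cdot 30 \left(-7\right) = -10 + 5 \left(-210\right) = -10 - 1050 = -1060$)
$j 47 + d{\left(10 \right)} = \left(-1060\right) 47 - 9 = -49820 - 9 = -49829$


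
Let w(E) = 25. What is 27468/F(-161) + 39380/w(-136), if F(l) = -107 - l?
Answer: 31258/15 ≈ 2083.9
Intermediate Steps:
27468/F(-161) + 39380/w(-136) = 27468/(-107 - 1*(-161)) + 39380/25 = 27468/(-107 + 161) + 39380*(1/25) = 27468/54 + 7876/5 = 27468*(1/54) + 7876/5 = 1526/3 + 7876/5 = 31258/15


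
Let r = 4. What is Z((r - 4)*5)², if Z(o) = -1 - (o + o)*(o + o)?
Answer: 1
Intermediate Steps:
Z(o) = -1 - 4*o² (Z(o) = -1 - 2*o*2*o = -1 - 4*o²)
Z((r - 4)*5)² = (-1 - 4*25*(4 - 4)²)² = (-1 - 4*(0*5)²)² = (-1 - 4*0²)² = (-1 - 4*0)² = (-1 + 0)² = (-1)² = 1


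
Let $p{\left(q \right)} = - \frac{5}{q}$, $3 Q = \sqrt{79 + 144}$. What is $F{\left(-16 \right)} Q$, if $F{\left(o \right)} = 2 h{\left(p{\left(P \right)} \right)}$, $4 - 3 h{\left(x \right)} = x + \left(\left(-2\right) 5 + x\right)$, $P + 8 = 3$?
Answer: $\frac{8 \sqrt{223}}{3} \approx 39.822$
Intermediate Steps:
$P = -5$ ($P = -8 + 3 = -5$)
$Q = \frac{\sqrt{223}}{3}$ ($Q = \frac{\sqrt{79 + 144}}{3} = \frac{\sqrt{223}}{3} \approx 4.9777$)
$h{\left(x \right)} = \frac{14}{3} - \frac{2 x}{3}$ ($h{\left(x \right)} = \frac{4}{3} - \frac{x + \left(\left(-2\right) 5 + x\right)}{3} = \frac{4}{3} - \frac{x + \left(-10 + x\right)}{3} = \frac{4}{3} - \frac{-10 + 2 x}{3} = \frac{4}{3} - \left(- \frac{10}{3} + \frac{2 x}{3}\right) = \frac{14}{3} - \frac{2 x}{3}$)
$F{\left(o \right)} = 8$ ($F{\left(o \right)} = 2 \left(\frac{14}{3} - \frac{2 \left(- \frac{5}{-5}\right)}{3}\right) = 2 \left(\frac{14}{3} - \frac{2 \left(\left(-5\right) \left(- \frac{1}{5}\right)\right)}{3}\right) = 2 \left(\frac{14}{3} - \frac{2}{3}\right) = 2 \cdot 4 = 8$)
$F{\left(-16 \right)} Q = 8 \frac{\sqrt{223}}{3} = \frac{8 \sqrt{223}}{3}$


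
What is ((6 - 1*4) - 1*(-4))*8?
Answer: 48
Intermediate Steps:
((6 - 1*4) - 1*(-4))*8 = ((6 - 4) + 4)*8 = (2 + 4)*8 = 6*8 = 48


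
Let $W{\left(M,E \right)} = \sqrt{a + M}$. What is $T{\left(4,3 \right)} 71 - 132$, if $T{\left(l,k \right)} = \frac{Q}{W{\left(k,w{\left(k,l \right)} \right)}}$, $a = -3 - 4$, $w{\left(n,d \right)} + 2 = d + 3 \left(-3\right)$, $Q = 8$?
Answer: $-132 - 284 i \approx -132.0 - 284.0 i$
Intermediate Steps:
$w{\left(n,d \right)} = -11 + d$ ($w{\left(n,d \right)} = -2 + \left(d + 3 \left(-3\right)\right) = -2 + \left(d - 9\right) = -2 + \left(-9 + d\right) = -11 + d$)
$a = -7$ ($a = -3 - 4 = -7$)
$W{\left(M,E \right)} = \sqrt{-7 + M}$
$T{\left(l,k \right)} = \frac{8}{\sqrt{-7 + k}}$
$T{\left(4,3 \right)} 71 - 132 = \frac{8}{\sqrt{-7 + 3}} \cdot 71 - 132 = \frac{8}{2 i} 71 - 132 = 8 \left(- \frac{i}{2}\right) 71 - 132 = - 4 i 71 - 132 = - 284 i - 132 = -132 - 284 i$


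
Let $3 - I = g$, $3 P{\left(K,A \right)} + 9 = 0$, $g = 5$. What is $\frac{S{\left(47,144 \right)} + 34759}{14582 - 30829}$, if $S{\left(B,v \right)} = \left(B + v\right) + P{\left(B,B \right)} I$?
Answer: $- \frac{34956}{16247} \approx -2.1515$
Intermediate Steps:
$P{\left(K,A \right)} = -3$ ($P{\left(K,A \right)} = -3 + \frac{1}{3} \cdot 0 = -3 + 0 = -3$)
$I = -2$ ($I = 3 - 5 = -2$)
$S{\left(B,v \right)} = 6 + B + v$ ($S{\left(B,v \right)} = \left(B + v\right) - -6 = \left(B + v\right) + 6 = 6 + B + v$)
$\frac{S{\left(47,144 \right)} + 34759}{14582 - 30829} = \frac{\left(6 + 47 + 144\right) + 34759}{14582 - 30829} = \frac{197 + 34759}{-16247} = 34956 \left(- \frac{1}{16247}\right) = - \frac{34956}{16247}$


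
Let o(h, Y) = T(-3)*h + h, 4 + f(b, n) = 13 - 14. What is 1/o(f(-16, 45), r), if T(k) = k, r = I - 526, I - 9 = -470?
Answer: ⅒ ≈ 0.10000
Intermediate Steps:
I = -461 (I = 9 - 470 = -461)
f(b, n) = -5 (f(b, n) = -4 + (13 - 14) = -4 - 1 = -5)
r = -987 (r = -461 - 526 = -987)
o(h, Y) = -2*h (o(h, Y) = -3*h + h = -2*h)
1/o(f(-16, 45), r) = 1/(-2*(-5)) = 1/10 = ⅒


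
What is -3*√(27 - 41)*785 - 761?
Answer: -761 - 2355*I*√14 ≈ -761.0 - 8811.6*I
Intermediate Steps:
-3*√(27 - 41)*785 - 761 = -3*I*√14*785 - 761 = -2355*I*√14 - 761 = -761 - 2355*I*√14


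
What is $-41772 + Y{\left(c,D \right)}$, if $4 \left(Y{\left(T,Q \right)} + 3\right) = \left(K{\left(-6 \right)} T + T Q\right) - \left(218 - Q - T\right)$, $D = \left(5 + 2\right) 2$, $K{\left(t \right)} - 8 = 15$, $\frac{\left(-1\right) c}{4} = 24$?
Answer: $-42738$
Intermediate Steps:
$c = -96$ ($c = \left(-4\right) 24 = -96$)
$K{\left(t \right)} = 23$ ($K{\left(t \right)} = 8 + 15 = 23$)
$D = 14$ ($D = 7 \cdot 2 = 14$)
$Y{\left(T,Q \right)} = - \frac{115}{2} + 6 T + \frac{Q}{4} + \frac{Q T}{4}$ ($Y{\left(T,Q \right)} = -3 + \frac{\left(23 T + T Q\right) - \left(218 - Q - T\right)}{4} = -3 + \frac{\left(23 T + Q T\right) - \left(218 - Q - T\right)}{4} = -3 + \frac{\left(23 T + Q T\right) + \left(-218 + Q + T\right)}{4} = -3 + \frac{-218 + Q + 24 T + Q T}{4} = -3 + \left(- \frac{109}{2} + 6 T + \frac{Q}{4} + \frac{Q T}{4}\right) = - \frac{115}{2} + 6 T + \frac{Q}{4} + \frac{Q T}{4}$)
$-41772 + Y{\left(c,D \right)} = -41772 + \left(- \frac{115}{2} + 6 \left(-96\right) + \frac{1}{4} \cdot 14 + \frac{1}{4} \cdot 14 \left(-96\right)\right) = -41772 - 966 = -42738$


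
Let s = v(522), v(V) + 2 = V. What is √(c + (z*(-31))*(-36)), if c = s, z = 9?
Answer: 2*√2641 ≈ 102.78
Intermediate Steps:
v(V) = -2 + V
s = 520 (s = -2 + 522 = 520)
c = 520
√(c + (z*(-31))*(-36)) = √(520 + (9*(-31))*(-36)) = √(520 - 279*(-36)) = √(520 + 10044) = √10564 = 2*√2641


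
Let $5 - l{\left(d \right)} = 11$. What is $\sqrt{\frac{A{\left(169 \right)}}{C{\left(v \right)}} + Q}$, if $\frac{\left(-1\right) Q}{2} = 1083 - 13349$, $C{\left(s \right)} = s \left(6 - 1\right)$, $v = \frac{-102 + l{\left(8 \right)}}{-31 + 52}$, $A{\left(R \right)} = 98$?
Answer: $\frac{\sqrt{22075370}}{30} \approx 156.61$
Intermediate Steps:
$l{\left(d \right)} = -6$ ($l{\left(d \right)} = 5 - 11 = -6$)
$v = - \frac{36}{7}$ ($v = \frac{-102 - 6}{-31 + 52} = - \frac{108}{21} = \left(-108\right) \frac{1}{21} = - \frac{36}{7} \approx -5.1429$)
$C{\left(s \right)} = 5 s$ ($C{\left(s \right)} = s 5 = 5 s$)
$Q = 24532$ ($Q = - 2 \left(1083 - 13349\right) = \left(-2\right) \left(-12266\right) = 24532$)
$\sqrt{\frac{A{\left(169 \right)}}{C{\left(v \right)}} + Q} = \sqrt{\frac{98}{5 \left(- \frac{36}{7}\right)} + 24532} = \sqrt{\frac{98}{- \frac{180}{7}} + 24532} = \sqrt{98 \left(- \frac{7}{180}\right) + 24532} = \sqrt{- \frac{343}{90} + 24532} = \sqrt{\frac{2207537}{90}} = \frac{\sqrt{22075370}}{30}$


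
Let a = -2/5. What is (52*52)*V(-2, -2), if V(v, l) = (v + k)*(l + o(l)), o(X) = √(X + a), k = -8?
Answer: 54080 - 10816*I*√15 ≈ 54080.0 - 41890.0*I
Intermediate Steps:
a = -⅖ (a = -2*⅕ = -⅖ ≈ -0.40000)
o(X) = √(-⅖ + X) (o(X) = √(X - ⅖) = √(-⅖ + X))
V(v, l) = (-8 + v)*(l + √(-10 + 25*l)/5) (V(v, l) = (v - 8)*(l + √(-10 + 25*l)/5) = (-8 + v)*(l + √(-10 + 25*l)/5))
(52*52)*V(-2, -2) = (52*52)*(-8*(-2) - 8*√(-10 + 25*(-2))/5 - 2*(-2) + (⅕)*(-2)*√(-10 + 25*(-2))) = 2704*(16 - 8*√(-10 - 50)/5 + 4 + (⅕)*(-2)*√(-10 - 50)) = 2704*(16 - 16*I*√15/5 + 4 + (⅕)*(-2)*√(-60)) = 2704*(16 - 16*I*√15/5 + 4 + (⅕)*(-2)*(2*I*√15)) = 2704*(16 - 16*I*√15/5 + 4 - 4*I*√15/5) = 2704*(20 - 4*I*√15) = 54080 - 10816*I*√15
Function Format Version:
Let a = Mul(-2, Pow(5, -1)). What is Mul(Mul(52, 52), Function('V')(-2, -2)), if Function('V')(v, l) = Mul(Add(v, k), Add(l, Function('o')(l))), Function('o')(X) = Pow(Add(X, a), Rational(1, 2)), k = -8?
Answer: Add(54080, Mul(-10816, I, Pow(15, Rational(1, 2)))) ≈ Add(54080., Mul(-41890., I))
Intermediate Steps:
a = Rational(-2, 5) (a = Mul(-2, Rational(1, 5)) = Rational(-2, 5) ≈ -0.40000)
Function('o')(X) = Pow(Add(Rational(-2, 5), X), Rational(1, 2)) (Function('o')(X) = Pow(Add(X, Rational(-2, 5)), Rational(1, 2)) = Pow(Add(Rational(-2, 5), X), Rational(1, 2)))
Function('V')(v, l) = Mul(Add(-8, v), Add(l, Mul(Rational(1, 5), Pow(Add(-10, Mul(25, l)), Rational(1, 2))))) (Function('V')(v, l) = Mul(Add(v, -8), Add(l, Mul(Rational(1, 5), Pow(Add(-10, Mul(25, l)), Rational(1, 2))))) = Mul(Add(-8, v), Add(l, Mul(Rational(1, 5), Pow(Add(-10, Mul(25, l)), Rational(1, 2))))))
Mul(Mul(52, 52), Function('V')(-2, -2)) = Mul(Mul(52, 52), Add(Mul(-8, -2), Mul(Rational(-8, 5), Pow(Add(-10, Mul(25, -2)), Rational(1, 2))), Mul(-2, -2), Mul(Rational(1, 5), -2, Pow(Add(-10, Mul(25, -2)), Rational(1, 2))))) = Mul(2704, Add(16, Mul(Rational(-8, 5), Pow(Add(-10, -50), Rational(1, 2))), 4, Mul(Rational(1, 5), -2, Pow(Add(-10, -50), Rational(1, 2))))) = Mul(2704, Add(16, Mul(Rational(-8, 5), Pow(-60, Rational(1, 2))), 4, Mul(Rational(1, 5), -2, Pow(-60, Rational(1, 2))))) = Mul(2704, Add(16, Mul(Rational(-8, 5), Mul(2, I, Pow(15, Rational(1, 2)))), 4, Mul(Rational(1, 5), -2, Mul(2, I, Pow(15, Rational(1, 2)))))) = Mul(2704, Add(16, Mul(Rational(-16, 5), I, Pow(15, Rational(1, 2))), 4, Mul(Rational(-4, 5), I, Pow(15, Rational(1, 2))))) = Mul(2704, Add(20, Mul(-4, I, Pow(15, Rational(1, 2))))) = Add(54080, Mul(-10816, I, Pow(15, Rational(1, 2))))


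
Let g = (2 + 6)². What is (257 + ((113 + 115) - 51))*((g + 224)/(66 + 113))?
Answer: 124992/179 ≈ 698.28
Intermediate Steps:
g = 64 (g = 8² = 64)
(257 + ((113 + 115) - 51))*((g + 224)/(66 + 113)) = (257 + ((113 + 115) - 51))*((64 + 224)/(66 + 113)) = (257 + (228 - 51))*(288/179) = (257 + 177)*(288*(1/179)) = 434*(288/179) = 124992/179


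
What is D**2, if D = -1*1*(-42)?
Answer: 1764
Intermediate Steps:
D = 42 (D = -1*(-42) = 42)
D**2 = 42**2 = 1764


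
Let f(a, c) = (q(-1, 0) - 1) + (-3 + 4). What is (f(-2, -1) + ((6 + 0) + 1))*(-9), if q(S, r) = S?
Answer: -54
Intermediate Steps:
f(a, c) = -1 (f(a, c) = (-1 - 1) + (-3 + 4) = -2 + 1 = -1)
(f(-2, -1) + ((6 + 0) + 1))*(-9) = (-1 + ((6 + 0) + 1))*(-9) = (-1 + (6 + 1))*(-9) = (-1 + 7)*(-9) = 6*(-9) = -54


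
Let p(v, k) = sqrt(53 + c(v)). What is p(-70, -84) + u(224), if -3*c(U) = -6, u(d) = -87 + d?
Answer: 137 + sqrt(55) ≈ 144.42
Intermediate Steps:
c(U) = 2 (c(U) = -1/3*(-6) = 2)
p(v, k) = sqrt(55) (p(v, k) = sqrt(53 + 2) = sqrt(55))
p(-70, -84) + u(224) = sqrt(55) + (-87 + 224) = sqrt(55) + 137 = 137 + sqrt(55)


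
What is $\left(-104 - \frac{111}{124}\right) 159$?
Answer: $- \frac{2068113}{124} \approx -16678.0$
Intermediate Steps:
$\left(-104 - \frac{111}{124}\right) 159 = \left(- \frac{13007}{124}\right) 159 = - \frac{2068113}{124}$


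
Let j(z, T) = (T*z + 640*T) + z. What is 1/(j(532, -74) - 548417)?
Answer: -1/634613 ≈ -1.5758e-6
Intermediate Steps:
j(z, T) = z + 640*T + T*z (j(z, T) = (640*T + T*z) + z = z + 640*T + T*z)
1/(j(532, -74) - 548417) = 1/((532 + 640*(-74) - 74*532) - 548417) = 1/((532 - 47360 - 39368) - 548417) = 1/(-86196 - 548417) = 1/(-634613) = -1/634613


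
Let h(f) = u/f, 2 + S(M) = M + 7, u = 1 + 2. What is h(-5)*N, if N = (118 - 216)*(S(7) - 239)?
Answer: -66738/5 ≈ -13348.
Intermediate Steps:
u = 3
S(M) = 5 + M (S(M) = -2 + (M + 7) = -2 + (7 + M) = 5 + M)
h(f) = 3/f
N = 22246 (N = (118 - 216)*((5 + 7) - 239) = -98*(12 - 239) = -98*(-227) = 22246)
h(-5)*N = (3/(-5))*22246 = (3*(-1/5))*22246 = -3/5*22246 = -66738/5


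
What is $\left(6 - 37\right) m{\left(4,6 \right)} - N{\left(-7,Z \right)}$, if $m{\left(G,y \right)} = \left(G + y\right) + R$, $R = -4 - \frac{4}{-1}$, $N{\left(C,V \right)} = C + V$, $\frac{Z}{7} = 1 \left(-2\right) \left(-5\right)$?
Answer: $-373$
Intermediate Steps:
$Z = 70$ ($Z = 7 \cdot 1 \left(-2\right) \left(-5\right) = 7 \left(\left(-2\right) \left(-5\right)\right) = 7 \cdot 10 = 70$)
$R = 0$ ($R = -4 - -4 = -4 + 4 = 0$)
$m{\left(G,y \right)} = G + y$ ($m{\left(G,y \right)} = \left(G + y\right) + 0 = G + y$)
$\left(6 - 37\right) m{\left(4,6 \right)} - N{\left(-7,Z \right)} = \left(6 - 37\right) \left(4 + 6\right) - \left(-7 + 70\right) = \left(-31\right) 10 - 63 = -310 - 63 = -373$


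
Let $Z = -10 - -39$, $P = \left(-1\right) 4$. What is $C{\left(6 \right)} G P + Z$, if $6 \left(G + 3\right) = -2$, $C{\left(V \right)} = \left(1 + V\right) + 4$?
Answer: $\frac{527}{3} \approx 175.67$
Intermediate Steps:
$P = -4$
$C{\left(V \right)} = 5 + V$
$G = - \frac{10}{3}$ ($G = -3 + \frac{1}{6} \left(-2\right) = -3 - \frac{1}{3} = - \frac{10}{3} \approx -3.3333$)
$Z = 29$ ($Z = -10 + 39 = 29$)
$C{\left(6 \right)} G P + Z = \left(5 + 6\right) \left(- \frac{10}{3}\right) \left(-4\right) + 29 = 11 \left(- \frac{10}{3}\right) \left(-4\right) + 29 = \left(- \frac{110}{3}\right) \left(-4\right) + 29 = \frac{440}{3} + 29 = \frac{527}{3}$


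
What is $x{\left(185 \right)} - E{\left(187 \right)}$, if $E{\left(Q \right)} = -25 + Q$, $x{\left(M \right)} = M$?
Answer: $23$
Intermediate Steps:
$x{\left(185 \right)} - E{\left(187 \right)} = 185 - \left(-25 + 187\right) = 185 - 162 = 23$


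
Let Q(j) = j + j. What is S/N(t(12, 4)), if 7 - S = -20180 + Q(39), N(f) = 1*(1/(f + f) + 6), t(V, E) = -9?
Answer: 361962/107 ≈ 3382.8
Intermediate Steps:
Q(j) = 2*j
N(f) = 6 + 1/(2*f) (N(f) = 1*(1/(2*f) + 6) = 1*(6 + 1/(2*f)) = 6 + 1/(2*f))
S = 20109 (S = 7 - (-20180 + 2*39) = 7 - (-20180 + 78) = 7 - 1*(-20102) = 7 + 20102 = 20109)
S/N(t(12, 4)) = 20109/(6 + (½)/(-9)) = 20109/(6 + (½)*(-⅑)) = 20109/(6 - 1/18) = 20109/(107/18) = 20109*(18/107) = 361962/107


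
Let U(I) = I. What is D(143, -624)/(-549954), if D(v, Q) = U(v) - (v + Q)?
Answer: -104/91659 ≈ -0.0011346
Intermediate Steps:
D(v, Q) = -Q (D(v, Q) = v - (v + Q) = v - (Q + v) = v + (-Q - v) = -Q)
D(143, -624)/(-549954) = -1*(-624)/(-549954) = 624*(-1/549954) = -104/91659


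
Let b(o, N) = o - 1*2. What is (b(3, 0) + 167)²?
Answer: 28224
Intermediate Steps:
b(o, N) = -2 + o (b(o, N) = o - 2 = -2 + o)
(b(3, 0) + 167)² = ((-2 + 3) + 167)² = (1 + 167)² = 168² = 28224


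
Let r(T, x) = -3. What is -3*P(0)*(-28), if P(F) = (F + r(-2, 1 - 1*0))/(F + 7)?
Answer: -36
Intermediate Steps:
P(F) = (-3 + F)/(7 + F) (P(F) = (F - 3)/(F + 7) = (-3 + F)/(7 + F))
-3*P(0)*(-28) = -3*(-3 + 0)/(7 + 0)*(-28) = -3*(-3)/7*(-28) = -3*(-3/7)*(-28) = (9/7)*(-28) = -36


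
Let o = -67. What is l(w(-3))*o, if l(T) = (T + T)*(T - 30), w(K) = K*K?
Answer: 25326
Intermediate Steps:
w(K) = K**2
l(T) = 2*T*(-30 + T) (l(T) = (2*T)*(-30 + T) = 2*T*(-30 + T))
l(w(-3))*o = (2*(-3)**2*(-30 + (-3)**2))*(-67) = (2*9*(-30 + 9))*(-67) = (2*9*(-21))*(-67) = -378*(-67) = 25326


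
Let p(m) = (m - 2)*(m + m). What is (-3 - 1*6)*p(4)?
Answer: -144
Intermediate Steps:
p(m) = 2*m*(-2 + m) (p(m) = (-2 + m)*(2*m) = 2*m*(-2 + m))
(-3 - 1*6)*p(4) = (-3 - 1*6)*(2*4*(-2 + 4)) = (-3 - 6)*(2*4*2) = -9*16 = -144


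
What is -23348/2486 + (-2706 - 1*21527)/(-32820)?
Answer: -353019061/40795260 ≈ -8.6534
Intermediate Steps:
-23348/2486 + (-2706 - 1*21527)/(-32820) = -23348*1/2486 + (-2706 - 21527)*(-1/32820) = -11674/1243 - 24233*(-1/32820) = -11674/1243 + 24233/32820 = -353019061/40795260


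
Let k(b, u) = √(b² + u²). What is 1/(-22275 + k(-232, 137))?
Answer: -22275/496103032 - √72593/496103032 ≈ -4.5443e-5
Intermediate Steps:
1/(-22275 + k(-232, 137)) = 1/(-22275 + √((-232)² + 137²)) = 1/(-22275 + √(53824 + 18769)) = 1/(-22275 + √72593)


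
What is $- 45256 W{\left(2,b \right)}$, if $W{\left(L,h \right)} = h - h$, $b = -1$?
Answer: $0$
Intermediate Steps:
$W{\left(L,h \right)} = 0$
$- 45256 W{\left(2,b \right)} = \left(-45256\right) 0 = 0$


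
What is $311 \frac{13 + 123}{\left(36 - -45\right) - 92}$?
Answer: $- \frac{42296}{11} \approx -3845.1$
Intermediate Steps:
$311 \frac{13 + 123}{\left(36 - -45\right) - 92} = 311 \frac{136}{\left(36 + 45\right) - 92} = 311 \frac{136}{81 - 92} = 311 \frac{136}{-11} = 311 \cdot 136 \left(- \frac{1}{11}\right) = 311 \left(- \frac{136}{11}\right) = - \frac{42296}{11}$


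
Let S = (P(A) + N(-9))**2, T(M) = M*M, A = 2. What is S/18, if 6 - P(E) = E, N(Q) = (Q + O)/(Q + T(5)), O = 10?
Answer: 4225/4608 ≈ 0.91688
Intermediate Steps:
T(M) = M**2
N(Q) = (10 + Q)/(25 + Q) (N(Q) = (Q + 10)/(Q + 5**2) = (10 + Q)/(Q + 25) = (10 + Q)/(25 + Q))
P(E) = 6 - E
S = 4225/256 (S = ((6 - 1*2) + (10 - 9)/(25 - 9))**2 = ((6 - 2) + 1/16)**2 = (4 + (1/16)*1)**2 = (4 + 1/16)**2 = (65/16)**2 = 4225/256 ≈ 16.504)
S/18 = (4225/256)/18 = (1/18)*(4225/256) = 4225/4608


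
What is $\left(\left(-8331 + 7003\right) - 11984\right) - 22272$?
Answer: $-35584$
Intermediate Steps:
$\left(\left(-8331 + 7003\right) - 11984\right) - 22272 = \left(-1328 - 11984\right) - 22272 = -13312 - 22272 = -35584$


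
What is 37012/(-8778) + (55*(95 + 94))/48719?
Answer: -4095551/1023099 ≈ -4.0031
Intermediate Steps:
37012/(-8778) + (55*(95 + 94))/48719 = 37012*(-1/8778) + (55*189)*(1/48719) = -974/231 + 10395*(1/48719) = -974/231 + 945/4429 = -4095551/1023099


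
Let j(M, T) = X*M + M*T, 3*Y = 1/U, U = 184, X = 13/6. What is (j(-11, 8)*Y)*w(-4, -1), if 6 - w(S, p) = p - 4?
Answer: -7381/3312 ≈ -2.2286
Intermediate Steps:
X = 13/6 (X = 13*(1/6) = 13/6 ≈ 2.1667)
Y = 1/552 (Y = (1/3)/184 = (1/3)*(1/184) = 1/552 ≈ 0.0018116)
w(S, p) = 10 - p (w(S, p) = 6 - (p - 4) = 6 - (-4 + p) = 6 + (4 - p) = 10 - p)
j(M, T) = 13*M/6 + M*T
(j(-11, 8)*Y)*w(-4, -1) = (((1/6)*(-11)*(13 + 6*8))*(1/552))*(10 - 1*(-1)) = (((1/6)*(-11)*(13 + 48))*(1/552))*(10 + 1) = (((1/6)*(-11)*61)*(1/552))*11 = -671/6*1/552*11 = -671/3312*11 = -7381/3312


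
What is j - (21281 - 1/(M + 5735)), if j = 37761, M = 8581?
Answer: 235927681/14316 ≈ 16480.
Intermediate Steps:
j - (21281 - 1/(M + 5735)) = 37761 - (21281 - 1/(8581 + 5735)) = 37761 - (21281 - 1/14316) = 37761 - 1*304658795/14316 = 37761 - 304658795/14316 = 235927681/14316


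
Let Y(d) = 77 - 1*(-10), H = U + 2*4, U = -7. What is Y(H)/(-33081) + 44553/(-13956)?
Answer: -163896885/51297604 ≈ -3.1950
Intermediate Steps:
H = 1 (H = -7 + 2*4 = -7 + 8 = 1)
Y(d) = 87 (Y(d) = 77 + 10 = 87)
Y(H)/(-33081) + 44553/(-13956) = 87/(-33081) + 44553/(-13956) = 87*(-1/33081) + 44553*(-1/13956) = -29/11027 - 14851/4652 = -163896885/51297604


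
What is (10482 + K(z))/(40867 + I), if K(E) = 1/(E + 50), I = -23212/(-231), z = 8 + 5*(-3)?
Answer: 14873991/58132861 ≈ 0.25586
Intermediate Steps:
z = -7 (z = 8 - 15 = -7)
I = 3316/33 (I = -23212*(-1/231) = 3316/33 ≈ 100.48)
K(E) = 1/(50 + E)
(10482 + K(z))/(40867 + I) = (10482 + 1/(50 - 7))/(40867 + 3316/33) = (10482 + 1/43)/(1351927/33) = (10482 + 1/43)*(33/1351927) = (450727/43)*(33/1351927) = 14873991/58132861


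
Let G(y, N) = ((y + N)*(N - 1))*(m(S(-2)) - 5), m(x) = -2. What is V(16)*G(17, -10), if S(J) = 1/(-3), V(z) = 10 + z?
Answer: 14014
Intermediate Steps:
S(J) = -⅓
G(y, N) = -7*(-1 + N)*(N + y) (G(y, N) = ((y + N)*(N - 1))*(-2 - 5) = ((N + y)*(-1 + N))*(-7) = ((-1 + N)*(N + y))*(-7) = -7*(-1 + N)*(N + y))
V(16)*G(17, -10) = (10 + 16)*(-7*(-10)² + 7*(-10) + 7*17 - 7*(-10)*17) = 26*(-7*100 - 70 + 119 + 1190) = 26*(-700 - 70 + 119 + 1190) = 26*539 = 14014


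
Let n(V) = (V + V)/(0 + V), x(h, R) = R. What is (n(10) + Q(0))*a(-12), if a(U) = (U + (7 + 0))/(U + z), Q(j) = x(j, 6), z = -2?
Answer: 20/7 ≈ 2.8571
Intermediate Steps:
Q(j) = 6
a(U) = (7 + U)/(-2 + U) (a(U) = (U + (7 + 0))/(U - 2) = (U + 7)/(-2 + U) = (7 + U)/(-2 + U))
n(V) = 2 (n(V) = (2*V)/V = 2)
(n(10) + Q(0))*a(-12) = (2 + 6)*((7 - 12)/(-2 - 12)) = 8*(-5/(-14)) = 8*(-1/14*(-5)) = 8*(5/14) = 20/7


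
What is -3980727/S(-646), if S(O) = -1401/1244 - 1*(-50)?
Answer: -4952024388/60799 ≈ -81449.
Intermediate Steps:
S(O) = 60799/1244 (S(O) = -1401*1/1244 + 50 = -1401/1244 + 50 = 60799/1244)
-3980727/S(-646) = -3980727/60799/1244 = -3980727*1244/60799 = -4952024388/60799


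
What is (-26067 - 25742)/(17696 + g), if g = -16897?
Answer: -51809/799 ≈ -64.842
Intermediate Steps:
(-26067 - 25742)/(17696 + g) = (-26067 - 25742)/(17696 - 16897) = -51809/799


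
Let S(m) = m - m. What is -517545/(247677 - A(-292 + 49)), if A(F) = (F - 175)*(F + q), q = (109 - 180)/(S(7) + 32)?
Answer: -8280720/2322809 ≈ -3.5650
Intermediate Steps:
S(m) = 0
q = -71/32 (q = (109 - 180)/(0 + 32) = -71/32 ≈ -2.2188)
A(F) = (-175 + F)*(-71/32 + F) (A(F) = (F - 175)*(F - 71/32) = (-175 + F)*(-71/32 + F))
-517545/(247677 - A(-292 + 49)) = -517545/(247677 - (12425/32 + (-292 + 49)² - 5671*(-292 + 49)/32)) = -517545/(247677 - (12425/32 + (-243)² - 5671/32*(-243))) = -517545/(247677 - (12425/32 + 59049 + 1378053/32)) = -517545/(247677 - 1*1640023/16) = -517545/(247677 - 1640023/16) = -517545/2322809/16 = -517545*16/2322809 = -8280720/2322809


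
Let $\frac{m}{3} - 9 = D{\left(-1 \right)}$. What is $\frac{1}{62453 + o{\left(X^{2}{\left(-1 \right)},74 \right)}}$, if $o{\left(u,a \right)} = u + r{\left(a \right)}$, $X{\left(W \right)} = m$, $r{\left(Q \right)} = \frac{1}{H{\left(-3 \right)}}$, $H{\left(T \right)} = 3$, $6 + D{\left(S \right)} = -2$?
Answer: $\frac{3}{187387} \approx 1.601 \cdot 10^{-5}$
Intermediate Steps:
$D{\left(S \right)} = -8$ ($D{\left(S \right)} = -6 - 2 = -8$)
$m = 3$ ($m = 27 + 3 \left(-8\right) = 27 - 24 = 3$)
$r{\left(Q \right)} = \frac{1}{3}$
$X{\left(W \right)} = 3$
$o{\left(u,a \right)} = \frac{1}{3} + u$ ($o{\left(u,a \right)} = u + \frac{1}{3} = \frac{1}{3} + u$)
$\frac{1}{62453 + o{\left(X^{2}{\left(-1 \right)},74 \right)}} = \frac{1}{62453 + \left(\frac{1}{3} + 3^{2}\right)} = \frac{1}{62453 + \left(\frac{1}{3} + 9\right)} = \frac{1}{62453 + \frac{28}{3}} = \frac{1}{\frac{187387}{3}} = \frac{3}{187387}$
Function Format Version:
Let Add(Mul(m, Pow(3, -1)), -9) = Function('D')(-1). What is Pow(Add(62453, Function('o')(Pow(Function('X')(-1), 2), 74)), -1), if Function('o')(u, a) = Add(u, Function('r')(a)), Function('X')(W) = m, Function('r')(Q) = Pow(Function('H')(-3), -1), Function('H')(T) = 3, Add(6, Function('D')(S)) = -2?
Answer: Rational(3, 187387) ≈ 1.6010e-5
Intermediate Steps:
Function('D')(S) = -8 (Function('D')(S) = Add(-6, -2) = -8)
m = 3 (m = Add(27, Mul(3, -8)) = Add(27, -24) = 3)
Function('r')(Q) = Rational(1, 3) (Function('r')(Q) = Pow(3, -1) = Rational(1, 3))
Function('X')(W) = 3
Function('o')(u, a) = Add(Rational(1, 3), u) (Function('o')(u, a) = Add(u, Rational(1, 3)) = Add(Rational(1, 3), u))
Pow(Add(62453, Function('o')(Pow(Function('X')(-1), 2), 74)), -1) = Pow(Add(62453, Add(Rational(1, 3), Pow(3, 2))), -1) = Pow(Add(62453, Add(Rational(1, 3), 9)), -1) = Pow(Add(62453, Rational(28, 3)), -1) = Pow(Rational(187387, 3), -1) = Rational(3, 187387)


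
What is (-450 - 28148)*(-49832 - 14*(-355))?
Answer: 1282963476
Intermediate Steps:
(-450 - 28148)*(-49832 - 14*(-355)) = -28598*(-49832 + 4970) = -28598*(-44862) = 1282963476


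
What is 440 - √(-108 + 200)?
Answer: 440 - 2*√23 ≈ 430.41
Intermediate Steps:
440 - √(-108 + 200) = 440 - √92 = 440 - 2*√23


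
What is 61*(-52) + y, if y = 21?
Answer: -3151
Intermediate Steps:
61*(-52) + y = 61*(-52) + 21 = -3172 + 21 = -3151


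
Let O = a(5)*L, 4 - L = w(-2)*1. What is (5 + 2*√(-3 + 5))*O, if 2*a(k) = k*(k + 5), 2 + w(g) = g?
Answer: 1000 + 400*√2 ≈ 1565.7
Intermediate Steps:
w(g) = -2 + g
L = 8 (L = 4 - (-2 - 2) = 4 - (-4) = 4 - 1*(-4) = 4 + 4 = 8)
a(k) = k*(5 + k)/2 (a(k) = (k*(k + 5))/2 = (k*(5 + k))/2 = k*(5 + k)/2)
O = 200 (O = ((½)*5*(5 + 5))*8 = ((½)*5*10)*8 = 25*8 = 200)
(5 + 2*√(-3 + 5))*O = (5 + 2*√(-3 + 5))*200 = (5 + 2*√2)*200 = 1000 + 400*√2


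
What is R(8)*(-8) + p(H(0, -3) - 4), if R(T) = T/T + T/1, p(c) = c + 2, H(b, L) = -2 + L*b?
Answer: -76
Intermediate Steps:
p(c) = 2 + c
R(T) = 1 + T (R(T) = 1 + T*1 = 1 + T)
R(8)*(-8) + p(H(0, -3) - 4) = (1 + 8)*(-8) + (2 + ((-2 - 3*0) - 4)) = 9*(-8) + (2 + ((-2 + 0) - 4)) = -72 + (2 + (-2 - 4)) = -72 + (2 - 6) = -72 - 4 = -76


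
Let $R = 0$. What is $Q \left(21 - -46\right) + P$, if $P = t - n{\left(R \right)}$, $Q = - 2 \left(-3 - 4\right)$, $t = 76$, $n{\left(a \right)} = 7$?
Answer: $1007$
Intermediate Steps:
$Q = 14$ ($Q = \left(-2\right) \left(-7\right) = 14$)
$P = 69$ ($P = 76 - 7 = 69$)
$Q \left(21 - -46\right) + P = 14 \left(21 - -46\right) + 69 = 14 \left(21 + 46\right) + 69 = 14 \cdot 67 + 69 = 938 + 69 = 1007$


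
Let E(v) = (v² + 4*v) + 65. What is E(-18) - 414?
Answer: -97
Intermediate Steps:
E(v) = 65 + v² + 4*v
E(-18) - 414 = (65 + (-18)² + 4*(-18)) - 414 = (65 + 324 - 72) - 414 = 317 - 414 = -97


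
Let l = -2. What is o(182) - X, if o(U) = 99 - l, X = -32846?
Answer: 32947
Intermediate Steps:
o(U) = 101 (o(U) = 99 - 1*(-2) = 99 + 2 = 101)
o(182) - X = 101 - 1*(-32846) = 101 + 32846 = 32947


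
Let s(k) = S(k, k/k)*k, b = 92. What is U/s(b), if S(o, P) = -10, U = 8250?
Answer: -825/92 ≈ -8.9674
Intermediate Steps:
s(k) = -10*k
U/s(b) = 8250/((-10*92)) = 8250/(-920) = 8250*(-1/920) = -825/92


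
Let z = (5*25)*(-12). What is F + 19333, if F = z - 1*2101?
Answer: 15732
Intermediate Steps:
z = -1500 (z = 125*(-12) = -1500)
F = -3601 (F = -1500 - 1*2101 = -1500 - 2101 = -3601)
F + 19333 = -3601 + 19333 = 15732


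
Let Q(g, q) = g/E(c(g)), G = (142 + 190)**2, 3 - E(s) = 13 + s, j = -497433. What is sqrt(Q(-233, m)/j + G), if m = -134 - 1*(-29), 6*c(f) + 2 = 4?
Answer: sqrt(2912233758877230491)/5140141 ≈ 332.00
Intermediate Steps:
c(f) = 1/3 (c(f) = -1/3 + (1/6)*4 = -1/3 + 2/3 = 1/3)
E(s) = -10 - s (E(s) = 3 - (13 + s) = 3 + (-13 - s) = -10 - s)
m = -105 (m = -134 + 29 = -105)
G = 110224 (G = 332**2 = 110224)
Q(g, q) = -3*g/31 (Q(g, q) = g/(-10 - 1*1/3) = g/(-10 - 1/3) = g/(-31/3) = g*(-3/31) = -3*g/31)
sqrt(Q(-233, m)/j + G) = sqrt(-3/31*(-233)/(-497433) + 110224) = sqrt((699/31)*(-1/497433) + 110224) = sqrt(-233/5140141 + 110224) = sqrt(566566901351/5140141) = sqrt(2912233758877230491)/5140141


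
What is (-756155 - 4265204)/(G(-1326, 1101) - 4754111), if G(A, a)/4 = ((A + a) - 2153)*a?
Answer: 5021359/15226823 ≈ 0.32977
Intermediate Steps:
G(A, a) = 4*a*(-2153 + A + a) (G(A, a) = 4*(((A + a) - 2153)*a) = 4*((-2153 + A + a)*a) = 4*(a*(-2153 + A + a)) = 4*a*(-2153 + A + a))
(-756155 - 4265204)/(G(-1326, 1101) - 4754111) = (-756155 - 4265204)/(4*1101*(-2153 - 1326 + 1101) - 4754111) = -5021359/(4*1101*(-2378) - 4754111) = -5021359/(-10472712 - 4754111) = -5021359/(-15226823) = -5021359*(-1/15226823) = 5021359/15226823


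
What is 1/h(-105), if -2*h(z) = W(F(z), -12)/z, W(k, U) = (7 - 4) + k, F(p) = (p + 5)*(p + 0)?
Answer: 70/3501 ≈ 0.019994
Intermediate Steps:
F(p) = p*(5 + p) (F(p) = (5 + p)*p = p*(5 + p))
W(k, U) = 3 + k
h(z) = -(3 + z*(5 + z))/(2*z)
1/h(-105) = 1/((1/2)*(-3 - 1*(-105)*(5 - 105))/(-105)) = 1/((1/2)*(-1/105)*(-3 - 1*(-105)*(-100))) = 1/((1/2)*(-1/105)*(-3 - 10500)) = 1/((1/2)*(-1/105)*(-10503)) = 1/(3501/70) = 70/3501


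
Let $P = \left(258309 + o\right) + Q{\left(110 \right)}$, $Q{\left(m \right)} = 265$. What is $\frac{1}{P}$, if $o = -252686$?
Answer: $\frac{1}{5888} \approx 0.00016984$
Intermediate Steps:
$P = 5888$ ($P = \left(258309 - 252686\right) + 265 = 5623 + 265 = 5888$)
$\frac{1}{P} = \frac{1}{5888}$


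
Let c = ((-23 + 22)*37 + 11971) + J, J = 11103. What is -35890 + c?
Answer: -12853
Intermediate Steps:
c = 23037 (c = ((-23 + 22)*37 + 11971) + 11103 = (-1*37 + 11971) + 11103 = (-37 + 11971) + 11103 = 11934 + 11103 = 23037)
-35890 + c = -35890 + 23037 = -12853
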